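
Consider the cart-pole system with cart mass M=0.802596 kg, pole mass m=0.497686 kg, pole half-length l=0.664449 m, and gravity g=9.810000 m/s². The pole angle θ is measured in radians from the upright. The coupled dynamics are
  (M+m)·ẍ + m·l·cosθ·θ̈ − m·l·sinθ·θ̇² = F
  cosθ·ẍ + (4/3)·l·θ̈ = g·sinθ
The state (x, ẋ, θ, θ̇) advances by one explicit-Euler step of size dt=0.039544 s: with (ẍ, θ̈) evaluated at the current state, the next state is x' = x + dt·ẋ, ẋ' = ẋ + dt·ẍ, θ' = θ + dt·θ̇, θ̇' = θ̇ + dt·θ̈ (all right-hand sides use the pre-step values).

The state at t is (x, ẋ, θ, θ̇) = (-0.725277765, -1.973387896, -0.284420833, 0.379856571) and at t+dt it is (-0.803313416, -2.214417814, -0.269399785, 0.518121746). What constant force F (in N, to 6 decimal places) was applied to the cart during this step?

F = -6.802343 N

ẍ = (ẋ'−ẋ)/dt = (-2.214417814−-1.973387896)/0.039544 = -6.095234
θ̈ = (θ̇'−θ̇)/dt = (0.518121746−0.379856571)/0.039544 = 3.496489
sinθ=-0.280602, cosθ=0.959824
F = (M+m)·ẍ + m·l·cosθ·θ̈ − m·l·sinθ·θ̇² = -7.925523 + 1.109791 − -0.013389 = -6.802343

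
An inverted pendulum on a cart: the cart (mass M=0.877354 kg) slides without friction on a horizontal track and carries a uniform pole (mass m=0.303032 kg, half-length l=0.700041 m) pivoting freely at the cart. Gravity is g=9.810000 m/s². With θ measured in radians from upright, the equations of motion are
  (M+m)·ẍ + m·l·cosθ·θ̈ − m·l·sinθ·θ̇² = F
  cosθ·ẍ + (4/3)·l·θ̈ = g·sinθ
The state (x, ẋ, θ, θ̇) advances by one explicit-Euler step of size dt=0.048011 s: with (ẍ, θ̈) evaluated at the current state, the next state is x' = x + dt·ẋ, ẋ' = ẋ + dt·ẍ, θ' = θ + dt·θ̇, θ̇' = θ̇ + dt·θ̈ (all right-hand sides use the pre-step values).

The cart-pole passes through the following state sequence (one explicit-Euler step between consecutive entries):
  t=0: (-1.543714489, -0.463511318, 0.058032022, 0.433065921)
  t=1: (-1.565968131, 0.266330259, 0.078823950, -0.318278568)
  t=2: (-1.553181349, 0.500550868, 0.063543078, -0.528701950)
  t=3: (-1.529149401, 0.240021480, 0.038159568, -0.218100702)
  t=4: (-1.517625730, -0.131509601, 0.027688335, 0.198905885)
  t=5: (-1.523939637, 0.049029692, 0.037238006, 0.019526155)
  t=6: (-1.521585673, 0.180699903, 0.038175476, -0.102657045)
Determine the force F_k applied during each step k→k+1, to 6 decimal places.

step 0→1:
  ẍ = (ẋ'−ẋ)/dt = (0.266330259−-0.463511318)/0.048011 = 15.201549
  θ̈ = (θ̇'−θ̇)/dt = (-0.318278568−0.433065921)/0.048011 = -15.649424
  sinθ=0.057999, cosθ=0.998317
  F = (M+m)·ẍ + m·l·cosθ·θ̈ − m·l·sinθ·θ̇² = 17.943696 + -3.314199 − 0.002308 = 14.627189
step 1→2:
  ẍ = (ẋ'−ẋ)/dt = (0.500550868−0.266330259)/0.048011 = 4.878478
  θ̈ = (θ̇'−θ̇)/dt = (-0.528701950−-0.318278568)/0.048011 = -4.382816
  sinθ=0.078742, cosθ=0.996895
  F = (M+m)·ẍ + m·l·cosθ·θ̈ − m·l·sinθ·θ̇² = 5.758487 + -0.926861 − 0.001692 = 4.829934
step 2→3:
  ẍ = (ẋ'−ẋ)/dt = (0.240021480−0.500550868)/0.048011 = -5.426452
  θ̈ = (θ̇'−θ̇)/dt = (-0.218100702−-0.528701950)/0.048011 = 6.469377
  sinθ=0.063500, cosθ=0.997982
  F = (M+m)·ẍ + m·l·cosθ·θ̈ − m·l·sinθ·θ̇² = -6.405308 + 1.369610 − 0.003765 = -5.039463
step 3→4:
  ẍ = (ẋ'−ẋ)/dt = (-0.131509601−0.240021480)/0.048011 = -7.738457
  θ̈ = (θ̇'−θ̇)/dt = (0.198905885−-0.218100702)/0.048011 = 8.685647
  sinθ=0.038150, cosθ=0.999272
  F = (M+m)·ẍ + m·l·cosθ·θ̈ − m·l·sinθ·θ̇² = -9.134367 + 1.841187 − 0.000385 = -7.293565
step 4→5:
  ẍ = (ẋ'−ẋ)/dt = (0.049029692−-0.131509601)/0.048011 = 3.760374
  θ̈ = (θ̇'−θ̇)/dt = (0.019526155−0.198905885)/0.048011 = -3.736221
  sinθ=0.027685, cosθ=0.999617
  F = (M+m)·ẍ + m·l·cosθ·θ̈ − m·l·sinθ·θ̇² = 4.438692 + -0.792279 − 0.000232 = 3.646181
step 5→6:
  ẍ = (ẋ'−ẋ)/dt = (0.180699903−0.049029692)/0.048011 = 2.742501
  θ̈ = (θ̇'−θ̇)/dt = (-0.102657045−0.019526155)/0.048011 = -2.544900
  sinθ=0.037229, cosθ=0.999307
  F = (M+m)·ẍ + m·l·cosθ·θ̈ − m·l·sinθ·θ̇² = 3.237210 + -0.539488 − 0.000003 = 2.697719

F_0 = 14.627189 N
F_1 = 4.829934 N
F_2 = -5.039463 N
F_3 = -7.293565 N
F_4 = 3.646181 N
F_5 = 2.697719 N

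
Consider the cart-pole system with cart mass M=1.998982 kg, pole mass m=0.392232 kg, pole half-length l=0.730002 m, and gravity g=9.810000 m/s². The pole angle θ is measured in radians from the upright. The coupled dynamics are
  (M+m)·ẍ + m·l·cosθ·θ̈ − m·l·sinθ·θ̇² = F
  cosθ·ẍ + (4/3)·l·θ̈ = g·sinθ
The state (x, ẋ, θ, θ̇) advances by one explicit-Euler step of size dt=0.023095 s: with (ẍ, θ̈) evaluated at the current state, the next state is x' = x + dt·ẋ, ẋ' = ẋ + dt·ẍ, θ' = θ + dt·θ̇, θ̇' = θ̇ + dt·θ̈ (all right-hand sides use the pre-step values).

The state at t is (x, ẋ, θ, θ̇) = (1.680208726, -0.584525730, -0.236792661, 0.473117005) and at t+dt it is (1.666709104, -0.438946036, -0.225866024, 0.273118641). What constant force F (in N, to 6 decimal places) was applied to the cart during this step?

F = 12.677716 N

ẍ = (ẋ'−ẋ)/dt = (-0.438946036−-0.584525730)/0.023095 = 6.303516
θ̈ = (θ̇'−θ̇)/dt = (0.273118641−0.473117005)/0.023095 = -8.659812
sinθ=-0.234586, cosθ=0.972095
F = (M+m)·ẍ + m·l·cosθ·θ̈ − m·l·sinθ·θ̇² = 15.073055 + -2.410374 − -0.015035 = 12.677716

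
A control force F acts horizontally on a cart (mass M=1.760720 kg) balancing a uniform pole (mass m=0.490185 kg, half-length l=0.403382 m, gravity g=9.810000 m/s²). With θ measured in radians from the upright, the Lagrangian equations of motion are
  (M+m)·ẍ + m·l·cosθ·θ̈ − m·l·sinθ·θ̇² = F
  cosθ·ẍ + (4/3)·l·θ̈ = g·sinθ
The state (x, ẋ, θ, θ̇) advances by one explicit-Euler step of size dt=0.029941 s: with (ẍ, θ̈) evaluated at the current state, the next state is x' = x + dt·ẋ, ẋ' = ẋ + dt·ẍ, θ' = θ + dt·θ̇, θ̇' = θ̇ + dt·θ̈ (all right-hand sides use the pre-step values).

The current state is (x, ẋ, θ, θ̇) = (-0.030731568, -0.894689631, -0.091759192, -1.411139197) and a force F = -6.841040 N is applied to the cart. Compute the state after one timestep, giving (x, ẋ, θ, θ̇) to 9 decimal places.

(-0.057519470, -0.998622929, -0.134010111, -1.268751381)

sinθ=-0.091630481, cosθ=0.995793078
temp = (F + m·l·θ̇²·sinθ)/(M+m) = (-6.841040 + -0.036079143)/2.250905 = -3.055268500
θ̈ = (g·sinθ − cosθ·temp)/(l·(4/3 − m·cos²θ/(M+m))) = 4.755613255
ẍ = temp − m·l·θ̈·cosθ/(M+m) = -3.471270098
Euler: x'=-0.030731568+0.029941·-0.894689631=-0.057519470, ẋ'=-0.894689631+0.029941·-3.471270098=-0.998622929
       θ'=-0.091759192+0.029941·-1.411139197=-0.134010111, θ̇'=-1.411139197+0.029941·4.755613255=-1.268751381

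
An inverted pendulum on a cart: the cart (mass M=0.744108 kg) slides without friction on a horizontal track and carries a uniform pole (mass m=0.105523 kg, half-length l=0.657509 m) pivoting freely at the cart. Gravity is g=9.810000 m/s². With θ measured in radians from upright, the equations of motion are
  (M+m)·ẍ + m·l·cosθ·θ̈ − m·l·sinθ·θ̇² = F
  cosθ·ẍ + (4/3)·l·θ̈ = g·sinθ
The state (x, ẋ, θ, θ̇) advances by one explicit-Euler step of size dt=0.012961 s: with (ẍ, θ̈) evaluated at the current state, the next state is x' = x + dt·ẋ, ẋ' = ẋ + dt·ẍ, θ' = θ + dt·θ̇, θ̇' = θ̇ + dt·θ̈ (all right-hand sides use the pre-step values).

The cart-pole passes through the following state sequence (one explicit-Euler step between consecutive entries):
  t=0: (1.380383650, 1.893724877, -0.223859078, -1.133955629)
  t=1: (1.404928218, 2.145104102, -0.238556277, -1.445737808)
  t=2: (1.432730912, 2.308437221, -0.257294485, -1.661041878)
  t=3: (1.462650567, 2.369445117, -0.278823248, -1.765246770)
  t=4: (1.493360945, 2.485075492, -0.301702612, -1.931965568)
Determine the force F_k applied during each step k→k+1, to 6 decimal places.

F_0 = 14.871065 N
F_1 = 9.621309 N
F_2 = 3.508493 N
F_3 = 6.781404 N

step 0→1:
  ẍ = (ẋ'−ẋ)/dt = (2.145104102−1.893724877)/0.012961 = 19.395049
  θ̈ = (θ̇'−θ̇)/dt = (-1.445737808−-1.133955629)/0.012961 = -24.055411
  sinθ=-0.221994, cosθ=0.975048
  F = (M+m)·ẍ + m·l·cosθ·θ̈ − m·l·sinθ·θ̇² = 16.478635 + -1.627375 − -0.019805 = 14.871065
step 1→2:
  ẍ = (ẋ'−ẋ)/dt = (2.308437221−2.145104102)/0.012961 = 12.601892
  θ̈ = (θ̇'−θ̇)/dt = (-1.661041878−-1.445737808)/0.012961 = -16.611687
  sinθ=-0.236300, cosθ=0.971680
  F = (M+m)·ẍ + m·l·cosθ·θ̈ − m·l·sinθ·θ̇² = 10.706958 + -1.119917 − -0.034268 = 9.621309
step 2→3:
  ẍ = (ẋ'−ẋ)/dt = (2.369445117−2.308437221)/0.012961 = 4.707036
  θ̈ = (θ̇'−θ̇)/dt = (-1.765246770−-1.661041878)/0.012961 = -8.039881
  sinθ=-0.254465, cosθ=0.967082
  F = (M+m)·ẍ + m·l·cosθ·θ̈ − m·l·sinθ·θ̇² = 3.999244 + -0.539463 − -0.048712 = 3.508493
step 3→4:
  ẍ = (ẋ'−ẋ)/dt = (2.485075492−2.369445117)/0.012961 = 8.921408
  θ̈ = (θ̇'−θ̇)/dt = (-1.931965568−-1.765246770)/0.012961 = -12.863112
  sinθ=-0.275225, cosθ=0.961380
  F = (M+m)·ẍ + m·l·cosθ·θ̈ − m·l·sinθ·θ̇² = 7.579905 + -0.858005 − -0.059504 = 6.781404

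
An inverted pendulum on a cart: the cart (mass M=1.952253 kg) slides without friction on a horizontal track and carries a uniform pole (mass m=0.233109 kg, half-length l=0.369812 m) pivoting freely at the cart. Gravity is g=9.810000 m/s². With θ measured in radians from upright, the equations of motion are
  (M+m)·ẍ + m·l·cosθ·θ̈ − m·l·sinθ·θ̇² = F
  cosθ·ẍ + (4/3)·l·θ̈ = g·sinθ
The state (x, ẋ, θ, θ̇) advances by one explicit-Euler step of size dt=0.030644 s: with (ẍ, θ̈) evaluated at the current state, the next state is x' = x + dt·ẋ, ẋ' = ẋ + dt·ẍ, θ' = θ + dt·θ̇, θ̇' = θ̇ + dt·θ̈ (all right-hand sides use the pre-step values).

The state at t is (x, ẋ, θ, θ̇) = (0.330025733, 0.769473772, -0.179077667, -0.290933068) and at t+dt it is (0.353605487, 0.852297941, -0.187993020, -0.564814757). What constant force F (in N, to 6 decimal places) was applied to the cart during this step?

F = 5.149713 N

ẍ = (ẋ'−ẋ)/dt = (0.852297941−0.769473772)/0.030644 = 2.702786
θ̈ = (θ̇'−θ̇)/dt = (-0.564814757−-0.290933068)/0.030644 = -8.937531
sinθ=-0.178122, cosθ=0.984008
F = (M+m)·ẍ + m·l·cosθ·θ̈ − m·l·sinθ·θ̇² = 5.906565 + -0.758152 − -0.001300 = 5.149713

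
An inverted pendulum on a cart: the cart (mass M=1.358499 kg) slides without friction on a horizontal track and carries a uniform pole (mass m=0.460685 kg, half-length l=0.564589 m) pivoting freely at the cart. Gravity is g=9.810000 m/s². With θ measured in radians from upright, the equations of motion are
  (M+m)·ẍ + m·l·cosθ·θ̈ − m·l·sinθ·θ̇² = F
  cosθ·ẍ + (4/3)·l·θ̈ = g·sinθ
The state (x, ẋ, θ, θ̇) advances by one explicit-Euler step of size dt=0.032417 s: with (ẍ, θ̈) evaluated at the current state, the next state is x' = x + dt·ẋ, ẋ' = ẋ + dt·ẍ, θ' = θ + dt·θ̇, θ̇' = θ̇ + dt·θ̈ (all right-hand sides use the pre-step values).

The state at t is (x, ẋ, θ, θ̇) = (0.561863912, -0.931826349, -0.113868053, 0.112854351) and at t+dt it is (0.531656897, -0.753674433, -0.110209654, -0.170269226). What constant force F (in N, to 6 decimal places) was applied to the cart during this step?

ẍ = (ẋ'−ẋ)/dt = (-0.753674433−-0.931826349)/0.032417 = 5.495632
θ̈ = (θ̇'−θ̇)/dt = (-0.170269226−0.112854351)/0.032417 = -8.733799
sinθ=-0.113622, cosθ=0.993524
F = (M+m)·ẍ + m·l·cosθ·θ̈ − m·l·sinθ·θ̇² = 9.997567 + -2.256930 − -0.000376 = 7.741013

F = 7.741013 N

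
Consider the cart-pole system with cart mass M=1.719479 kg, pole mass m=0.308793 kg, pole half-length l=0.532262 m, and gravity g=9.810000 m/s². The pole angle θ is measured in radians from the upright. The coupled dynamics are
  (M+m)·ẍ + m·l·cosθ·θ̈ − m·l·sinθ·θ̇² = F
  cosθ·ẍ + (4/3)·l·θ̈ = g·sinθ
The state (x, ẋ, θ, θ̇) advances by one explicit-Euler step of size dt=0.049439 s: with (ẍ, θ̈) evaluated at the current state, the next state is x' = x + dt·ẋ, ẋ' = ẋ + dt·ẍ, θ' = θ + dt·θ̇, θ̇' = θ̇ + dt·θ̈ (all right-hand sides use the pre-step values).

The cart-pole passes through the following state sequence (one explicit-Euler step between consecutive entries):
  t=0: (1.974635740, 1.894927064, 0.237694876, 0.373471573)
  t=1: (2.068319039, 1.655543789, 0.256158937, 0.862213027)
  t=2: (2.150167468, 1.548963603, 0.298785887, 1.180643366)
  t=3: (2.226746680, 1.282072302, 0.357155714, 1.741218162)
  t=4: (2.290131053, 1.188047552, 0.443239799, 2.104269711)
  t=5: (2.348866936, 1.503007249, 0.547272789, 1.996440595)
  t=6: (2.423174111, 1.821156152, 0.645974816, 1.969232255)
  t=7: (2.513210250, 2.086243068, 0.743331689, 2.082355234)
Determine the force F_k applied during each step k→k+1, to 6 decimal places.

F_0 = -8.247151 N
F_1 = -3.379418 N
F_2 = -9.235805 N
F_3 = -2.900859 N
F_4 = 12.285504 N
F_5 = 12.634168 N
F_6 = 10.792012 N

step 0→1:
  ẍ = (ẋ'−ẋ)/dt = (1.655543789−1.894927064)/0.049439 = -4.841993
  θ̈ = (θ̇'−θ̇)/dt = (0.862213027−0.373471573)/0.049439 = 9.885747
  sinθ=0.235463, cosθ=0.971883
  F = (M+m)·ẍ + m·l·cosθ·θ̈ − m·l·sinθ·θ̇² = -9.820878 + 1.579125 − 0.005398 = -8.247151
step 1→2:
  ẍ = (ẋ'−ẋ)/dt = (1.548963603−1.655543789)/0.049439 = -2.155792
  θ̈ = (θ̇'−θ̇)/dt = (1.180643366−0.862213027)/0.049439 = 6.440873
  sinθ=0.253367, cosθ=0.967370
  F = (M+m)·ẍ + m·l·cosθ·θ̈ − m·l·sinθ·θ̇² = -4.372532 + 1.024072 − 0.030958 = -3.379418
step 2→3:
  ẍ = (ẋ'−ẋ)/dt = (1.282072302−1.548963603)/0.049439 = -5.398396
  θ̈ = (θ̇'−θ̇)/dt = (1.741218162−1.180643366)/0.049439 = 11.338716
  sinθ=0.294360, cosθ=0.955695
  F = (M+m)·ẍ + m·l·cosθ·θ̈ − m·l·sinθ·θ̇² = -10.949415 + 1.781049 − 0.067439 = -9.235805
step 3→4:
  ẍ = (ẋ'−ẋ)/dt = (1.188047552−1.282072302)/0.049439 = -1.901834
  θ̈ = (θ̇'−θ̇)/dt = (2.104269711−1.741218162)/0.049439 = 7.343424
  sinθ=0.349611, cosθ=0.936895
  F = (M+m)·ẍ + m·l·cosθ·θ̈ − m·l·sinθ·θ̇² = -3.857436 + 1.130791 − 0.174214 = -2.900859
step 4→5:
  ẍ = (ẋ'−ẋ)/dt = (1.503007249−1.188047552)/0.049439 = 6.370673
  θ̈ = (θ̇'−θ̇)/dt = (1.996440595−2.104269711)/0.049439 = -2.181054
  sinθ=0.428868, cosθ=0.903367
  F = (M+m)·ẍ + m·l·cosθ·θ̈ − m·l·sinθ·θ̇² = 12.921457 + -0.323835 − 0.312119 = 12.285504
step 5→6:
  ẍ = (ẋ'−ẋ)/dt = (1.821156152−1.503007249)/0.049439 = 6.435181
  θ̈ = (θ̇'−θ̇)/dt = (1.969232255−1.996440595)/0.049439 = -0.550342
  sinθ=0.520360, cosθ=0.853947
  F = (M+m)·ẍ + m·l·cosθ·θ̈ − m·l·sinθ·θ̇² = 13.052297 + -0.077242 − 0.340887 = 12.634168
step 6→7:
  ẍ = (ẋ'−ẋ)/dt = (2.086243068−1.821156152)/0.049439 = 5.361899
  θ̈ = (θ̇'−θ̇)/dt = (2.082355234−1.969232255)/0.049439 = 2.288132
  sinθ=0.601977, cosθ=0.798513
  F = (M+m)·ẍ + m·l·cosθ·θ̈ − m·l·sinθ·θ̇² = 10.875389 + 0.300301 − 0.383678 = 10.792012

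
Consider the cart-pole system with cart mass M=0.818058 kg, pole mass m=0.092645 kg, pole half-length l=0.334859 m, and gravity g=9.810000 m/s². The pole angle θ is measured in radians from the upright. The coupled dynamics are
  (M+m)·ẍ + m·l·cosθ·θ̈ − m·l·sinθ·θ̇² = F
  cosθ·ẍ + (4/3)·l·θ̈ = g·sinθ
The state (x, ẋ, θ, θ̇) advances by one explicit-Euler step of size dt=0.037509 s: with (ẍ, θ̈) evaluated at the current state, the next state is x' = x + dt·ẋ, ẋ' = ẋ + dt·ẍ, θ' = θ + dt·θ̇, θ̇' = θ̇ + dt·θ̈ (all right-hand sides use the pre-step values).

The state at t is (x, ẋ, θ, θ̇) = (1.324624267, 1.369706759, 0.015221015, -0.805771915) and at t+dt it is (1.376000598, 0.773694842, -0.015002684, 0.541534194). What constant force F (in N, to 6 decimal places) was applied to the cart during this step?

F = -13.357026 N

ẍ = (ẋ'−ẋ)/dt = (0.773694842−1.369706759)/0.037509 = -15.889838
θ̈ = (θ̇'−θ̇)/dt = (0.541534194−-0.805771915)/0.037509 = 35.919542
sinθ=0.015220, cosθ=0.999884
F = (M+m)·ẍ + m·l·cosθ·θ̈ − m·l·sinθ·θ̇² = -14.470923 + 1.114203 − 0.000307 = -13.357026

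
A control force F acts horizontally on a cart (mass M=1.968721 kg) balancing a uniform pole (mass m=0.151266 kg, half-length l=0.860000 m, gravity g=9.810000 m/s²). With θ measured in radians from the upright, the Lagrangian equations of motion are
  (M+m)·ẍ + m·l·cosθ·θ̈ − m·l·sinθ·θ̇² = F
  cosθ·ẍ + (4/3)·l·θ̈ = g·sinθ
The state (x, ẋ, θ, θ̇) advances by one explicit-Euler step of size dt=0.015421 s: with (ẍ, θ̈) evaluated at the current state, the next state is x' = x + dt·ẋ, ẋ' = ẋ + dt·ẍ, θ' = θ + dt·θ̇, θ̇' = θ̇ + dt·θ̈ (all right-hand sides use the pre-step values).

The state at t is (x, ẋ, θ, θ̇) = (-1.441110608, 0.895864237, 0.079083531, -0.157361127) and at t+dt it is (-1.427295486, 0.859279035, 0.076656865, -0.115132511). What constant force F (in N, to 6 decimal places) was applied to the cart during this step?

ẍ = (ẋ'−ẋ)/dt = (0.859279035−0.895864237)/0.015421 = -2.372427
θ̈ = (θ̇'−θ̇)/dt = (-0.115132511−-0.157361127)/0.015421 = 2.738384
sinθ=0.079001, cosθ=0.996875
F = (M+m)·ẍ + m·l·cosθ·θ̈ − m·l·sinθ·θ̇² = -5.029515 + 0.355120 − 0.000254 = -4.674650

F = -4.674650 N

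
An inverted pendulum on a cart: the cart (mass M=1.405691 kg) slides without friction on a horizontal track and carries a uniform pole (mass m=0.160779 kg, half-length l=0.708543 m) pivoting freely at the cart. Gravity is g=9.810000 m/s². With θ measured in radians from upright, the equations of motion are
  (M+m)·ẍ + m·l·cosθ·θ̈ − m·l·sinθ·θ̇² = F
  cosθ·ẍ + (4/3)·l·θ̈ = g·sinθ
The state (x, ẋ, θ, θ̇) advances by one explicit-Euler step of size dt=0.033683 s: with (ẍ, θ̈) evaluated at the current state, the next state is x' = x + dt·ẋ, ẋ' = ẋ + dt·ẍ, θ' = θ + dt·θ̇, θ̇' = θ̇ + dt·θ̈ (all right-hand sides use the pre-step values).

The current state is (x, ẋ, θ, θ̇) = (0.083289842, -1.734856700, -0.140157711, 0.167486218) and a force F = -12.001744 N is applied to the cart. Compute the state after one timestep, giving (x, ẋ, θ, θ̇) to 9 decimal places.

sinθ=-0.139699281, cosθ=0.990193976
temp = (F + m·l·θ̇²·sinθ)/(M+m) = (-12.001744 + -0.000446424)/1.566470 = -7.661934429
θ̈ = (g·sinθ − cosθ·temp)/(l·(4/3 − m·cos²θ/(M+m))) = 7.117253456
ẍ = temp − m·l·θ̈·cosθ/(M+m) = -8.174448938
Euler: x'=0.083289842+0.033683·-1.734856700=0.024854664, ẋ'=-1.734856700+0.033683·-8.174448938=-2.010196664
       θ'=-0.140157711+0.033683·0.167486218=-0.134516273, θ̇'=0.167486218+0.033683·7.117253456=0.407216666

(0.024854664, -2.010196664, -0.134516273, 0.407216666)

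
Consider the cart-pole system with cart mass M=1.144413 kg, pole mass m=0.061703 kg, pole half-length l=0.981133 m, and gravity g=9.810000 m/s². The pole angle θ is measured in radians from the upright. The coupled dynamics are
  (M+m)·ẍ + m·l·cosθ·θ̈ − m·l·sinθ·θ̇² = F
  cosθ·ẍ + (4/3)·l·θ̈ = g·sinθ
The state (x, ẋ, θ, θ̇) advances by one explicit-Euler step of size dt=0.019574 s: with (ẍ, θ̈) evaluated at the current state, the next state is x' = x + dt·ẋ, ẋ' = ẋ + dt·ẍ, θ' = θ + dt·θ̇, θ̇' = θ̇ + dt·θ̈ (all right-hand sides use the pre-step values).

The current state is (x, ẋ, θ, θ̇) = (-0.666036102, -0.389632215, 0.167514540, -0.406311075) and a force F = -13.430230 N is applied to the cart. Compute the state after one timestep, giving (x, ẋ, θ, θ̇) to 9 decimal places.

sinθ=0.166732198, cosθ=0.986002218
temp = (F + m·l·θ̇²·sinθ)/(M+m) = (-13.430230 + 0.001666368)/1.206116 = -11.133724809
θ̈ = (g·sinθ − cosθ·temp)/(l·(4/3 − m·cos²θ/(M+m))) = 10.015662941
ẍ = temp − m·l·θ̈·cosθ/(M+m) = -11.629406271
Euler: x'=-0.666036102+0.019574·-0.389632215=-0.673662763, ẋ'=-0.389632215+0.019574·-11.629406271=-0.617266213
       θ'=0.167514540+0.019574·-0.406311075=0.159561407, θ̇'=-0.406311075+0.019574·10.015662941=-0.210264489

(-0.673662763, -0.617266213, 0.159561407, -0.210264489)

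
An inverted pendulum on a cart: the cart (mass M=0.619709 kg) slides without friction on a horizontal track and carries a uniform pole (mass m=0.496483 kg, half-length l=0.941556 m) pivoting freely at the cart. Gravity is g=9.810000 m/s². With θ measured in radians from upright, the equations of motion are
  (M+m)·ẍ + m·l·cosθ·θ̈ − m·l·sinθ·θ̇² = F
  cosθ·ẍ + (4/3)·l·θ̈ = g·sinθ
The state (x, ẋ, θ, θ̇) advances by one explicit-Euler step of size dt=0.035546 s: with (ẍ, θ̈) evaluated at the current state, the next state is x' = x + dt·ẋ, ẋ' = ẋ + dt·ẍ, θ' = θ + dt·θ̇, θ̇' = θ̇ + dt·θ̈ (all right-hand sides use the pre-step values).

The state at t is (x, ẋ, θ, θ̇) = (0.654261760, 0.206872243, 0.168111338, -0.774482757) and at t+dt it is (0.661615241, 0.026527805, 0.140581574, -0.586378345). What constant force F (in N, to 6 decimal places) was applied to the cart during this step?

ẍ = (ẋ'−ẋ)/dt = (0.026527805−0.206872243)/0.035546 = -5.073551
θ̈ = (θ̇'−θ̇)/dt = (-0.586378345−-0.774482757)/0.035546 = 5.291859
sinθ=0.167321, cosθ=0.985903
F = (M+m)·ẍ + m·l·cosθ·θ̈ − m·l·sinθ·θ̇² = -5.663057 + 2.438893 − 0.046916 = -3.271080

F = -3.271080 N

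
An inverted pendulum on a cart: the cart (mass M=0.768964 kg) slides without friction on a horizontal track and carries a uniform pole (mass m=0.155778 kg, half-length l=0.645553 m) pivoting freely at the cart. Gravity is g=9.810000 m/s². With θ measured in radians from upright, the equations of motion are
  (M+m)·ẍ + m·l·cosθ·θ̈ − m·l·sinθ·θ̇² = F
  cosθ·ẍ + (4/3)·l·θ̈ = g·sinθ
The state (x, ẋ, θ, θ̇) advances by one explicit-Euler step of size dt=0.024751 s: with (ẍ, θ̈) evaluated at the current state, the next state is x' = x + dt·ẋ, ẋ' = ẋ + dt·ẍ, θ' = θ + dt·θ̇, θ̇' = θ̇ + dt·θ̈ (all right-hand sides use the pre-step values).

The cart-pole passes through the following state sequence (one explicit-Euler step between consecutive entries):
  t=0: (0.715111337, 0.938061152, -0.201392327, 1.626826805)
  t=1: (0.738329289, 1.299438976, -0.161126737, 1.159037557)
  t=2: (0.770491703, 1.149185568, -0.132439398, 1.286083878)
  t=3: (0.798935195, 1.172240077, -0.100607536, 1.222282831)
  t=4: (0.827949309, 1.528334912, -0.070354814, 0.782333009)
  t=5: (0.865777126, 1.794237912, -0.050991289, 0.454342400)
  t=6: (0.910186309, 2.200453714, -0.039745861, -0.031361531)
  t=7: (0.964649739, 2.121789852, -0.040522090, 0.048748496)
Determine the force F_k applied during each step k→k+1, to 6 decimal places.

F_0 = 11.692758 N
F_1 = -5.082564 N
F_2 = 0.626370 N
F_3 = 11.540964 N
F_4 = 8.609618 N
F_5 = 13.207170 N
F_6 = -2.613791 N

step 0→1:
  ẍ = (ẋ'−ẋ)/dt = (1.299438976−0.938061152)/0.024751 = 14.600534
  θ̈ = (θ̇'−θ̇)/dt = (1.159037557−1.626826805)/0.024751 = -18.899812
  sinθ=-0.200034, cosθ=0.979789
  F = (M+m)·ẍ + m·l·cosθ·θ̈ − m·l·sinθ·θ̇² = 13.501727 + -1.862208 − -0.053238 = 11.692758
step 1→2:
  ẍ = (ẋ'−ẋ)/dt = (1.149185568−1.299438976)/0.024751 = -6.070599
  θ̈ = (θ̇'−θ̇)/dt = (1.286083878−1.159037557)/0.024751 = 5.132977
  sinθ=-0.160430, cosθ=0.987047
  F = (M+m)·ẍ + m·l·cosθ·θ̈ − m·l·sinθ·θ̇² = -5.613738 + 0.509501 − -0.021673 = -5.082564
step 2→3:
  ẍ = (ẋ'−ẋ)/dt = (1.172240077−1.149185568)/0.024751 = 0.931458
  θ̈ = (θ̇'−θ̇)/dt = (1.222282831−1.286083878)/0.024751 = -2.577716
  sinθ=-0.132053, cosθ=0.991243
  F = (M+m)·ẍ + m·l·cosθ·θ̈ − m·l·sinθ·θ̇² = 0.861358 + -0.256953 − -0.021965 = 0.626370
step 3→4:
  ẍ = (ẋ'−ẋ)/dt = (1.528334912−1.172240077)/0.024751 = 14.387089
  θ̈ = (θ̇'−θ̇)/dt = (0.782333009−1.222282831)/0.024751 = -17.775032
  sinθ=-0.100438, cosθ=0.994943
  F = (M+m)·ẍ + m·l·cosθ·θ̈ − m·l·sinθ·θ̇² = 13.304345 + -1.778471 − -0.015090 = 11.540964
step 4→5:
  ẍ = (ẋ'−ẋ)/dt = (1.794237912−1.528334912)/0.024751 = 10.743121
  θ̈ = (θ̇'−θ̇)/dt = (0.454342400−0.782333009)/0.024751 = -13.251610
  sinθ=-0.070297, cosθ=0.997526
  F = (M+m)·ẍ + m·l·cosθ·θ̈ − m·l·sinθ·θ̇² = 9.934616 + -1.329324 − -0.004327 = 8.609618
step 5→6:
  ẍ = (ẋ'−ẋ)/dt = (2.200453714−1.794237912)/0.024751 = 16.412097
  θ̈ = (θ̇'−θ̇)/dt = (-0.031361531−0.454342400)/0.024751 = -19.623608
  sinθ=-0.050969, cosθ=0.998700
  F = (M+m)·ẍ + m·l·cosθ·θ̈ − m·l·sinθ·θ̇² = 15.176955 + -1.970843 − -0.001058 = 13.207170
step 6→7:
  ẍ = (ẋ'−ẋ)/dt = (2.121789852−2.200453714)/0.024751 = -3.178209
  θ̈ = (θ̇'−θ̇)/dt = (0.048748496−-0.031361531)/0.024751 = 3.236638
  sinθ=-0.039735, cosθ=0.999210
  F = (M+m)·ẍ + m·l·cosθ·θ̈ − m·l·sinθ·θ̇² = -2.939024 + 0.325229 − -0.000004 = -2.613791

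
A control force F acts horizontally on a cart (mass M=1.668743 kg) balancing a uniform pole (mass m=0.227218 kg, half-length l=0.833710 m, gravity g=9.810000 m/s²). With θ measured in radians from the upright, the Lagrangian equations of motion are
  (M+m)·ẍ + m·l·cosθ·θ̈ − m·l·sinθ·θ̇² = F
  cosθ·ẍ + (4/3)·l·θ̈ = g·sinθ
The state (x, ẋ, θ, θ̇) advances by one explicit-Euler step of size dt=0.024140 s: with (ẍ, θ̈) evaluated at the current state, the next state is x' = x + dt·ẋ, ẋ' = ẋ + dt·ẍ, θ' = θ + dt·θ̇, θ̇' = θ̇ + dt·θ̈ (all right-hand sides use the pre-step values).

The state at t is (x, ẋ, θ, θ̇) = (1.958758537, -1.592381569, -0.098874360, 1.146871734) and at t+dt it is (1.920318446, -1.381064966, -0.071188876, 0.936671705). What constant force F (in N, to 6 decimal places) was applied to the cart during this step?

ẍ = (ẋ'−ẋ)/dt = (-1.381064966−-1.592381569)/0.024140 = 8.753795
θ̈ = (θ̇'−θ̇)/dt = (0.936671705−1.146871734)/0.024140 = -8.707541
sinθ=-0.098713, cosθ=0.995116
F = (M+m)·ẍ + m·l·cosθ·θ̈ − m·l·sinθ·θ̇² = 16.596853 + -1.641447 − -0.024596 = 14.980002

F = 14.980002 N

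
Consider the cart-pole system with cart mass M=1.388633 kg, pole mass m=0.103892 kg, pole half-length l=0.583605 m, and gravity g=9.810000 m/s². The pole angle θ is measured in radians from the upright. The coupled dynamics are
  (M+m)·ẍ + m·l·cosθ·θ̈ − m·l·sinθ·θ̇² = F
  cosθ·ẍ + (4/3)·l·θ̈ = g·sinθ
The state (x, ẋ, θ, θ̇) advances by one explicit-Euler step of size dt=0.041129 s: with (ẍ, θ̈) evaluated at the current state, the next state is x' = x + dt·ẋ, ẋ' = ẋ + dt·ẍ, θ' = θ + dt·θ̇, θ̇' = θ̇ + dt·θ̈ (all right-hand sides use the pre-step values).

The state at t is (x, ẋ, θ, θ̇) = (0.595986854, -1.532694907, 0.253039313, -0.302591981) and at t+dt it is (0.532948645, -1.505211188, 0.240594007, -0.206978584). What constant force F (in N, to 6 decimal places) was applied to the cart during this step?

ẍ = (ẋ'−ẋ)/dt = (-1.505211188−-1.532694907)/0.041129 = 0.668232
θ̈ = (θ̇'−θ̇)/dt = (-0.206978584−-0.302591981)/0.041129 = 2.324720
sinθ=0.250348, cosθ=0.968156
F = (M+m)·ẍ + m·l·cosθ·θ̈ − m·l·sinθ·θ̇² = 0.997353 + 0.136464 − 0.001390 = 1.132427

F = 1.132427 N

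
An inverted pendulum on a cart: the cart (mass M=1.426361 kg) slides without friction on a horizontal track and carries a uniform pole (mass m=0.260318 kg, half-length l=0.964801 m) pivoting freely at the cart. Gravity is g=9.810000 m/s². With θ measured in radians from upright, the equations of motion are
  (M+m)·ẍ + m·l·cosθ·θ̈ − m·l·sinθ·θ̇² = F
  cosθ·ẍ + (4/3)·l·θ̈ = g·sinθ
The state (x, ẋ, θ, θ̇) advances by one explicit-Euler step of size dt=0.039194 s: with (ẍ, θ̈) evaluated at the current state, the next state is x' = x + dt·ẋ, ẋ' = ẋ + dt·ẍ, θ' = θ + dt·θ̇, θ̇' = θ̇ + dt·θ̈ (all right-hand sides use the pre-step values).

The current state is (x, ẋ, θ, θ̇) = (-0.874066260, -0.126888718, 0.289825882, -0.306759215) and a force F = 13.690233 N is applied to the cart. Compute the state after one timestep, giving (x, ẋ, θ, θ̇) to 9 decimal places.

sinθ=0.285785373, cosθ=0.958293650
temp = (F + m·l·θ̇²·sinθ)/(M+m) = (13.690233 + 0.006754251)/1.686679 = 8.120684049
θ̈ = (g·sinθ − cosθ·temp)/(l·(4/3 − m·cos²θ/(M+m))) = -4.330371484
ẍ = temp − m·l·θ̈·cosθ/(M+m) = 8.738605498
Euler: x'=-0.874066260+0.039194·-0.126888718=-0.879039536, ẋ'=-0.126888718+0.039194·8.738605498=0.215612186
       θ'=0.289825882+0.039194·-0.306759215=0.277802761, θ̇'=-0.306759215+0.039194·-4.330371484=-0.476483795

(-0.879039536, 0.215612186, 0.277802761, -0.476483795)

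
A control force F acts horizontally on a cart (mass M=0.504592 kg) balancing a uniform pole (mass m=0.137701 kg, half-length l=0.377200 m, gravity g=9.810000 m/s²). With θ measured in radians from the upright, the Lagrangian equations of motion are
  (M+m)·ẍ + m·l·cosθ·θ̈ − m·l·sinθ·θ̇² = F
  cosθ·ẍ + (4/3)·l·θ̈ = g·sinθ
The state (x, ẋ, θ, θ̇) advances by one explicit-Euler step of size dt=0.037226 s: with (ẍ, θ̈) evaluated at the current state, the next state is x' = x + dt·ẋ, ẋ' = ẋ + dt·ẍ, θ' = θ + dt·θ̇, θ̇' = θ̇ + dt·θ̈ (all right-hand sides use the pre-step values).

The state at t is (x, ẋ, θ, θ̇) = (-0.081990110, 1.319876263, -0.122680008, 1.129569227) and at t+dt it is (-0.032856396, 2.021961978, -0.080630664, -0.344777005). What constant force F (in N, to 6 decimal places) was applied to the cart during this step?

F = 10.080144 N

ẍ = (ẋ'−ẋ)/dt = (2.021961978−1.319876263)/0.037226 = 18.860090
θ̈ = (θ̇'−θ̇)/dt = (-0.344777005−1.129569227)/0.037226 = -39.605282
sinθ=-0.122373, cosθ=0.992484
F = (M+m)·ẍ + m·l·cosθ·θ̈ − m·l·sinθ·θ̇² = 12.113704 + -2.041670 − -0.008110 = 10.080144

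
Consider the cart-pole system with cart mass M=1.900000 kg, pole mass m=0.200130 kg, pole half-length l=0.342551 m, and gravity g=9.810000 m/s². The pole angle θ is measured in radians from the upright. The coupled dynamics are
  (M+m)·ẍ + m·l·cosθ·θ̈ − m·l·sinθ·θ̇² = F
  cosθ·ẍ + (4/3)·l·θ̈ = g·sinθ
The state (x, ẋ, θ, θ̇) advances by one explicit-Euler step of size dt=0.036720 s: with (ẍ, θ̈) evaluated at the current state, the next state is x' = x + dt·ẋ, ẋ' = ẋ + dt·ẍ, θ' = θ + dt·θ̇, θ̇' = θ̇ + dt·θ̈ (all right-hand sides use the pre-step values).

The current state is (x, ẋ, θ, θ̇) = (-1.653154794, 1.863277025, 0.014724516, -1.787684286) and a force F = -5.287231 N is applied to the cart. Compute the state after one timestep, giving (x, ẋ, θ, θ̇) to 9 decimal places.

sinθ=0.014723984, cosθ=0.999891596
temp = (F + m·l·θ̇²·sinθ)/(M+m) = (-5.287231 + 0.003225852)/2.100130 = -2.516037173
θ̈ = (g·sinθ − cosθ·temp)/(l·(4/3 − m·cos²θ/(M+m))) = 6.272612946
ẍ = temp − m·l·θ̈·cosθ/(M+m) = -2.720772443
Euler: x'=-1.653154794+0.036720·1.863277025=-1.584735262, ẋ'=1.863277025+0.036720·-2.720772443=1.763370261
       θ'=0.014724516+0.036720·-1.787684286=-0.050919251, θ̇'=-1.787684286+0.036720·6.272612946=-1.557353939

(-1.584735262, 1.763370261, -0.050919251, -1.557353939)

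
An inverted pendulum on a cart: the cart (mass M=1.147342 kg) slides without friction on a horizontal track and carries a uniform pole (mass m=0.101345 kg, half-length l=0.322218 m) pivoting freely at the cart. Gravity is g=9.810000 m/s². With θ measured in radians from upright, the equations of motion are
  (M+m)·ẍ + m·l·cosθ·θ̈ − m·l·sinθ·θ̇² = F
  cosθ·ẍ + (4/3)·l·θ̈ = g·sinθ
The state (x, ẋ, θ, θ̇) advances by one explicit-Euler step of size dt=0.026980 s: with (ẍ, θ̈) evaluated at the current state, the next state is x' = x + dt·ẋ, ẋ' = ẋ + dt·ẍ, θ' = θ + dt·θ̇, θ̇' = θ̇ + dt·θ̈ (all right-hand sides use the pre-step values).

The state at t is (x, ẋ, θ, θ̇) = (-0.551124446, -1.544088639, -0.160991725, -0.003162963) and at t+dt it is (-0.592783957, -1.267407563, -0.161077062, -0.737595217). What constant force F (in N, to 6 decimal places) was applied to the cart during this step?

F = 11.927916 N

ẍ = (ẋ'−ẋ)/dt = (-1.267407563−-1.544088639)/0.026980 = 10.255044
θ̈ = (θ̇'−θ̇)/dt = (-0.737595217−-0.003162963)/0.026980 = -27.221359
sinθ=-0.160297, cosθ=0.987069
F = (M+m)·ẍ + m·l·cosθ·θ̈ − m·l·sinθ·θ̇² = 12.805340 + -0.877424 − -0.000000 = 11.927916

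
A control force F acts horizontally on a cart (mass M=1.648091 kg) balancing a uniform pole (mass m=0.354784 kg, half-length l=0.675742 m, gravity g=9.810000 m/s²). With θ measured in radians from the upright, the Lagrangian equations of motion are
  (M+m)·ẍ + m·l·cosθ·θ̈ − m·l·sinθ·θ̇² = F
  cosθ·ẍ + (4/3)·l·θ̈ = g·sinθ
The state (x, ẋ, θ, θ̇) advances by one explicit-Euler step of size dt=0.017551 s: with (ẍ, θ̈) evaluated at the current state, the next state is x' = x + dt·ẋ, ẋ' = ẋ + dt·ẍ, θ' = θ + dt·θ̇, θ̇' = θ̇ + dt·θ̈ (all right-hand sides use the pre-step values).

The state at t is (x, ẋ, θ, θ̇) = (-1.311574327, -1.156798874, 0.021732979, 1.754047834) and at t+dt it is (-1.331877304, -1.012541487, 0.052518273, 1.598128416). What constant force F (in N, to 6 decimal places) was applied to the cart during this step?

ẍ = (ẋ'−ẋ)/dt = (-1.012541487−-1.156798874)/0.017551 = 8.219326
θ̈ = (θ̇'−θ̇)/dt = (1.598128416−1.754047834)/0.017551 = -8.883791
sinθ=0.021731, cosθ=0.999764
F = (M+m)·ẍ + m·l·cosθ·θ̈ − m·l·sinθ·θ̇² = 16.462282 + -2.129319 − 0.016029 = 14.316934

F = 14.316934 N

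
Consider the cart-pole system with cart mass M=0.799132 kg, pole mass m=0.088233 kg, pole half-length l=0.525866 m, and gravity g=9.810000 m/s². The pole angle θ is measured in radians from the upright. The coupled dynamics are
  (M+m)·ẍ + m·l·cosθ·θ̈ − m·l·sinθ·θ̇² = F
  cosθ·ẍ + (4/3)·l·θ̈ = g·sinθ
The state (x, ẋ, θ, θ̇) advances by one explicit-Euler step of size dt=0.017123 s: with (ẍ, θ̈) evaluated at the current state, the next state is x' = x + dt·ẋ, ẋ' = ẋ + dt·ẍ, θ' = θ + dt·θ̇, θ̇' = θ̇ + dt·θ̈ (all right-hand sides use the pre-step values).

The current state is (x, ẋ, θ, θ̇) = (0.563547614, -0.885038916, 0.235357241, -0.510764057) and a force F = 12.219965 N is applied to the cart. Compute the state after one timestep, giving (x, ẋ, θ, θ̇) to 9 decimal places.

(0.548393093, -0.634344214, 0.226611428, -0.802586672)

sinθ=0.233190393, cosθ=0.972431098
temp = (F + m·l·θ̇²·sinθ)/(M+m) = (12.219965 + 0.002822653)/0.887365 = 13.774250340
θ̈ = (g·sinθ − cosθ·temp)/(l·(4/3 − m·cos²θ/(M+m))) = -17.042727050
ẍ = temp − m·l·θ̈·cosθ/(M+m) = 14.640816590
Euler: x'=0.563547614+0.017123·-0.885038916=0.548393093, ẋ'=-0.885038916+0.017123·14.640816590=-0.634344214
       θ'=0.235357241+0.017123·-0.510764057=0.226611428, θ̇'=-0.510764057+0.017123·-17.042727050=-0.802586672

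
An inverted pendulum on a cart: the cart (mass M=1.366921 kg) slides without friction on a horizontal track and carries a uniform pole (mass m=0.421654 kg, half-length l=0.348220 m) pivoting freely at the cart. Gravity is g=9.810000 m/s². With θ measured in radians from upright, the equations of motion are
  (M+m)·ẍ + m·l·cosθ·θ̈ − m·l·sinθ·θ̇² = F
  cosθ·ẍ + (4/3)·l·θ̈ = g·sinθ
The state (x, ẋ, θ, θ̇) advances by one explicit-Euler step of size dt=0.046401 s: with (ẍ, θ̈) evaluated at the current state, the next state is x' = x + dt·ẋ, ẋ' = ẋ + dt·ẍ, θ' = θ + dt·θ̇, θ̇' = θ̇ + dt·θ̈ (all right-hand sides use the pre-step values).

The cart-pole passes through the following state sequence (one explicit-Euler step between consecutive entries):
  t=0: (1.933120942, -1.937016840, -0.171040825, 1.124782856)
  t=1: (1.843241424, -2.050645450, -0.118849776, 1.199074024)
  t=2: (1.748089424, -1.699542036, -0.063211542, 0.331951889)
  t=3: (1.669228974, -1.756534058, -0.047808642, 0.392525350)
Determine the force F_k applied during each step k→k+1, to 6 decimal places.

step 0→1:
  ẍ = (ẋ'−ẋ)/dt = (-2.050645450−-1.937016840)/0.046401 = -2.448840
  θ̈ = (θ̇'−θ̇)/dt = (1.199074024−1.124782856)/0.046401 = 1.601068
  sinθ=-0.170208, cosθ=0.985408
  F = (M+m)·ẍ + m·l·cosθ·θ̈ − m·l·sinθ·θ̇² = -4.379933 + 0.231652 − -0.031617 = -4.116664
step 1→2:
  ẍ = (ẋ'−ẋ)/dt = (-1.699542036−-2.050645450)/0.046401 = 7.566721
  θ̈ = (θ̇'−θ̇)/dt = (0.331951889−1.199074024)/0.046401 = -18.687574
  sinθ=-0.118570, cosθ=0.992946
  F = (M+m)·ẍ + m·l·cosθ·θ̈ − m·l·sinθ·θ̇² = 13.533648 + -2.724510 − -0.025031 = 10.834169
step 2→3:
  ẍ = (ẋ'−ẋ)/dt = (-1.756534058−-1.699542036)/0.046401 = -1.228250
  θ̈ = (θ̇'−θ̇)/dt = (0.392525350−0.331951889)/0.046401 = 1.305434
  sinθ=-0.063169, cosθ=0.998003
  F = (M+m)·ẍ + m·l·cosθ·θ̈ − m·l·sinθ·θ̇² = -2.196817 + 0.191292 − -0.001022 = -2.004503

F_0 = -4.116664 N
F_1 = 10.834169 N
F_2 = -2.004503 N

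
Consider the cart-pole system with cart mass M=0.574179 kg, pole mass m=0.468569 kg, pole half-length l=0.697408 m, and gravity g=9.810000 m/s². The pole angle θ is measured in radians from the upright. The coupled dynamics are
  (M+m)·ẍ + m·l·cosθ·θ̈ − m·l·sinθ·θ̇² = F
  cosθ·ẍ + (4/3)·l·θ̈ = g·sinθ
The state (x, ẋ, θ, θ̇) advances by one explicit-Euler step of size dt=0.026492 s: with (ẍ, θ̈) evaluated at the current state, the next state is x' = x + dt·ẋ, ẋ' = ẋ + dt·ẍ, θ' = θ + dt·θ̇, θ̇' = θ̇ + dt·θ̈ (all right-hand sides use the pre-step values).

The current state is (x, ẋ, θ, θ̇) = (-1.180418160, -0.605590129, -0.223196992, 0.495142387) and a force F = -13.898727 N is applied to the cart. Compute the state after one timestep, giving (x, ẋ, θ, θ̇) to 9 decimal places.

sinθ=-0.221348439, cosθ=0.975194785
temp = (F + m·l·θ̇²·sinθ)/(M+m) = (-13.898727 + -0.017733610)/1.042748 = -13.345948024
θ̈ = (g·sinθ − cosθ·temp)/(l·(4/3 − m·cos²θ/(M+m))) = 17.161608079
ẍ = temp − m·l·θ̈·cosθ/(M+m) = -18.590766502
Euler: x'=-1.180418160+0.026492·-0.605590129=-1.196461454, ẋ'=-0.605590129+0.026492·-18.590766502=-1.098096715
       θ'=-0.223196992+0.026492·0.495142387=-0.210079680, θ̇'=0.495142387+0.026492·17.161608079=0.949787708

(-1.196461454, -1.098096715, -0.210079680, 0.949787708)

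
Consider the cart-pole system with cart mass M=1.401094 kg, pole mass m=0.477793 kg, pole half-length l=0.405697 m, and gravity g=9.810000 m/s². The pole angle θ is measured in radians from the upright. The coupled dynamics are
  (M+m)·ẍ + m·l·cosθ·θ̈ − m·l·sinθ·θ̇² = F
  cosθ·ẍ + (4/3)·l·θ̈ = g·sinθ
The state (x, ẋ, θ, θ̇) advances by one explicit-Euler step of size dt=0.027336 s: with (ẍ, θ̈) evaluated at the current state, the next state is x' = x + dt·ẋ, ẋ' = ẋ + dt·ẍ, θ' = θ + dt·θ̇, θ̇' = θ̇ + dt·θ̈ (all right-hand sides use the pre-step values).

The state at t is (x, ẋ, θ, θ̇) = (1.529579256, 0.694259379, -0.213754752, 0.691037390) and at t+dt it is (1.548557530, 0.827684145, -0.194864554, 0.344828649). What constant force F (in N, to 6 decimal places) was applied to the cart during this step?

ẍ = (ẋ'−ẋ)/dt = (0.827684145−0.694259379)/0.027336 = 4.880918
θ̈ = (θ̇'−θ̇)/dt = (0.344828649−0.691037390)/0.027336 = -12.664938
sinθ=-0.212131, cosθ=0.977241
F = (M+m)·ẍ + m·l·cosθ·θ̈ − m·l·sinθ·θ̇² = 9.170693 + -2.399090 − -0.019636 = 6.791239

F = 6.791239 N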